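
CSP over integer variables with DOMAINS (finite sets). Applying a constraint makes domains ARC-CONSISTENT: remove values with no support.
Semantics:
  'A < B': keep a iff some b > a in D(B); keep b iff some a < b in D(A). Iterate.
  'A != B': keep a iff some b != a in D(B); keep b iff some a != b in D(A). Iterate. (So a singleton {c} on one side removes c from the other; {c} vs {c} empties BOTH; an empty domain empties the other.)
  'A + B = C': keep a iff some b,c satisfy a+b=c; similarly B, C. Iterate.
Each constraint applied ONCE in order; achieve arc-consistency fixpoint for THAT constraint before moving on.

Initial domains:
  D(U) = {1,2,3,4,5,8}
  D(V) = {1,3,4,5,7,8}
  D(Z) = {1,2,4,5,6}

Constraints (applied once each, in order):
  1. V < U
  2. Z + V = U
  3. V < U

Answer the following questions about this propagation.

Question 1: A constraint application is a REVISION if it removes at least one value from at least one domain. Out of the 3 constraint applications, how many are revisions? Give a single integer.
Answer: 2

Derivation:
Constraint 1 (V < U) on D(V)={1,3,4,5,7,8} D(U)={1,2,3,4,5,8}: V {1,3,4,5,7,8}->{1,3,4,5,7}; U {1,2,3,4,5,8}->{2,3,4,5,8} => REVISION
Constraint 2 (Z + V = U) on D(Z)={1,2,4,5,6} D(V)={1,3,4,5,7} D(U)={2,3,4,5,8}: Z {1,2,4,5,6}->{1,2,4,5}; V {1,3,4,5,7}->{1,3,4,7} => REVISION
Constraint 3 (V < U) on D(V)={1,3,4,7} D(U)={2,3,4,5,8}: no change => not a revision
Total revisions = 2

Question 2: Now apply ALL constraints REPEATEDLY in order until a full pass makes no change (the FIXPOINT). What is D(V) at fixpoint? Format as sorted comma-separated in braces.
Answer: {1,3,4,7}

Derivation:
pass 0 (initial): D(V)={1,3,4,5,7,8}
pass 1: U {1,2,3,4,5,8}->{2,3,4,5,8}; V {1,3,4,5,7,8}->{1,3,4,7}; Z {1,2,4,5,6}->{1,2,4,5}
pass 2: no change
Fixpoint after 2 passes: D(V) = {1,3,4,7}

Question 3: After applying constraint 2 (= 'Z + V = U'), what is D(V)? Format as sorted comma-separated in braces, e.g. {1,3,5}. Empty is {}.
Constraint 1 (V < U) on D(V)={1,3,4,5,7,8} D(U)={1,2,3,4,5,8}: V {1,3,4,5,7,8}->{1,3,4,5,7}; U {1,2,3,4,5,8}->{2,3,4,5,8}
Constraint 2 (Z + V = U) on D(Z)={1,2,4,5,6} D(V)={1,3,4,5,7} D(U)={2,3,4,5,8}: Z {1,2,4,5,6}->{1,2,4,5}; V {1,3,4,5,7}->{1,3,4,7}
So after constraint 2: D(V) = {1,3,4,7}

Answer: {1,3,4,7}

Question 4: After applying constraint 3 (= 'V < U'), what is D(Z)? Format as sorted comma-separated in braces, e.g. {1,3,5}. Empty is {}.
Answer: {1,2,4,5}

Derivation:
Constraint 1 (V < U) on D(V)={1,3,4,5,7,8} D(U)={1,2,3,4,5,8}: V {1,3,4,5,7,8}->{1,3,4,5,7}; U {1,2,3,4,5,8}->{2,3,4,5,8}
Constraint 2 (Z + V = U) on D(Z)={1,2,4,5,6} D(V)={1,3,4,5,7} D(U)={2,3,4,5,8}: Z {1,2,4,5,6}->{1,2,4,5}; V {1,3,4,5,7}->{1,3,4,7}
Constraint 3 (V < U) on D(V)={1,3,4,7} D(U)={2,3,4,5,8}: no change
So after constraint 3: D(Z) = {1,2,4,5}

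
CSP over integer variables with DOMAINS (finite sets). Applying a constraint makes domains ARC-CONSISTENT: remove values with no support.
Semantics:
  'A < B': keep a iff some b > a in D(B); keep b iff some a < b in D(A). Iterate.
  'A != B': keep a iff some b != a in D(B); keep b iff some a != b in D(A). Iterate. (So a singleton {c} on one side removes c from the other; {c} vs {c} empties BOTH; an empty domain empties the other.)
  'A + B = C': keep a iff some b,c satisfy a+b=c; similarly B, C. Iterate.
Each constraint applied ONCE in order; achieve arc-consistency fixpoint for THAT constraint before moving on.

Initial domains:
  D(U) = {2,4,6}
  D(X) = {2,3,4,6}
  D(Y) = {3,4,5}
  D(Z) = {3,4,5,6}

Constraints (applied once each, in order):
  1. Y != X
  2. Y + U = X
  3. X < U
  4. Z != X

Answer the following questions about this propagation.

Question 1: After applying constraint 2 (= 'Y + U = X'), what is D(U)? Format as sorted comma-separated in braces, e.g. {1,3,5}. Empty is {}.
Answer: {2}

Derivation:
Constraint 1 (Y != X) on D(Y)={3,4,5} D(X)={2,3,4,6}: no change
Constraint 2 (Y + U = X) on D(Y)={3,4,5} D(U)={2,4,6} D(X)={2,3,4,6}: Y {3,4,5}->{4}; U {2,4,6}->{2}; X {2,3,4,6}->{6}
So after constraint 2: D(U) = {2}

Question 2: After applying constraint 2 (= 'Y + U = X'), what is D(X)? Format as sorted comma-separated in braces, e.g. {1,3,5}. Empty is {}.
Constraint 1 (Y != X) on D(Y)={3,4,5} D(X)={2,3,4,6}: no change
Constraint 2 (Y + U = X) on D(Y)={3,4,5} D(U)={2,4,6} D(X)={2,3,4,6}: Y {3,4,5}->{4}; U {2,4,6}->{2}; X {2,3,4,6}->{6}
So after constraint 2: D(X) = {6}

Answer: {6}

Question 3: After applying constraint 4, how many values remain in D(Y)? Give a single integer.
Answer: 1

Derivation:
Constraint 1 (Y != X) on D(Y)={3,4,5} D(X)={2,3,4,6}: no change
Constraint 2 (Y + U = X) on D(Y)={3,4,5} D(U)={2,4,6} D(X)={2,3,4,6}: Y {3,4,5}->{4}; U {2,4,6}->{2}; X {2,3,4,6}->{6}
Constraint 3 (X < U) on D(X)={6} D(U)={2}: X {6}->{}; U {2}->{}
Constraint 4 (Z != X) on D(Z)={3,4,5,6} D(X)={}: Z {3,4,5,6}->{}
So after constraint 4: D(Y)={4}, size = 1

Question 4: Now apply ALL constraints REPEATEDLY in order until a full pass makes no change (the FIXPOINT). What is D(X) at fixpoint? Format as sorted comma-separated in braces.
Answer: {}

Derivation:
pass 0 (initial): D(X)={2,3,4,6}
pass 1: U {2,4,6}->{}; X {2,3,4,6}->{}; Y {3,4,5}->{4}; Z {3,4,5,6}->{}
pass 2: Y {4}->{}
pass 3: no change
Fixpoint after 3 passes: D(X) = {}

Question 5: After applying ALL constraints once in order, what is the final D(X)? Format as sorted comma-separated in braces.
Constraint 1 (Y != X) on D(Y)={3,4,5} D(X)={2,3,4,6}: no change
Constraint 2 (Y + U = X) on D(Y)={3,4,5} D(U)={2,4,6} D(X)={2,3,4,6}: Y {3,4,5}->{4}; U {2,4,6}->{2}; X {2,3,4,6}->{6}
Constraint 3 (X < U) on D(X)={6} D(U)={2}: X {6}->{}; U {2}->{}
Constraint 4 (Z != X) on D(Z)={3,4,5,6} D(X)={}: Z {3,4,5,6}->{}
So after all 4 constraints: D(X) = {}

Answer: {}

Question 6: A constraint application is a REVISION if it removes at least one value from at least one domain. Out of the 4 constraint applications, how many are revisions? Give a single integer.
Constraint 1 (Y != X) on D(Y)={3,4,5} D(X)={2,3,4,6}: no change => not a revision
Constraint 2 (Y + U = X) on D(Y)={3,4,5} D(U)={2,4,6} D(X)={2,3,4,6}: Y {3,4,5}->{4}; U {2,4,6}->{2}; X {2,3,4,6}->{6} => REVISION
Constraint 3 (X < U) on D(X)={6} D(U)={2}: X {6}->{}; U {2}->{} => REVISION
Constraint 4 (Z != X) on D(Z)={3,4,5,6} D(X)={}: Z {3,4,5,6}->{} => REVISION
Total revisions = 3

Answer: 3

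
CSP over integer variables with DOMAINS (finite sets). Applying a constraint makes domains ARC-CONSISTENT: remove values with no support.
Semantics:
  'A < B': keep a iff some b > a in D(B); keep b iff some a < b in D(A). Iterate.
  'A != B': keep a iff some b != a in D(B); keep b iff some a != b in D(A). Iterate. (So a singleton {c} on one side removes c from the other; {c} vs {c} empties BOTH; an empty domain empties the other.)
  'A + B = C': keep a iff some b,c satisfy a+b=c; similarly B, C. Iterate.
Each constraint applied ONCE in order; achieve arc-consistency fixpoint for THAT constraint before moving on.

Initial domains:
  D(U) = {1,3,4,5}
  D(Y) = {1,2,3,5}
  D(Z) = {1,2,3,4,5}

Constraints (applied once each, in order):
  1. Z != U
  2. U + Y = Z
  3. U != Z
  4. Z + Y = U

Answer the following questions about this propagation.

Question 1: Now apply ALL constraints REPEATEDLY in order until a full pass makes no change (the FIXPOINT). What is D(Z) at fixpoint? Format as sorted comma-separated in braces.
pass 0 (initial): D(Z)={1,2,3,4,5}
pass 1: U {1,3,4,5}->{3,4}; Y {1,2,3,5}->{1,2}; Z {1,2,3,4,5}->{2,3}
pass 2: U {3,4}->{}; Y {1,2}->{}; Z {2,3}->{}
pass 3: no change
Fixpoint after 3 passes: D(Z) = {}

Answer: {}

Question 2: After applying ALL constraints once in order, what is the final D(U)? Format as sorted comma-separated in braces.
Answer: {3,4}

Derivation:
Constraint 1 (Z != U) on D(Z)={1,2,3,4,5} D(U)={1,3,4,5}: no change
Constraint 2 (U + Y = Z) on D(U)={1,3,4,5} D(Y)={1,2,3,5} D(Z)={1,2,3,4,5}: U {1,3,4,5}->{1,3,4}; Y {1,2,3,5}->{1,2,3}; Z {1,2,3,4,5}->{2,3,4,5}
Constraint 3 (U != Z) on D(U)={1,3,4} D(Z)={2,3,4,5}: no change
Constraint 4 (Z + Y = U) on D(Z)={2,3,4,5} D(Y)={1,2,3} D(U)={1,3,4}: Z {2,3,4,5}->{2,3}; Y {1,2,3}->{1,2}; U {1,3,4}->{3,4}
So after all 4 constraints: D(U) = {3,4}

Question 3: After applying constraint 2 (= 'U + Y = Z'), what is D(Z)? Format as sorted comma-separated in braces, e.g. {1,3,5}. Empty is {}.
Answer: {2,3,4,5}

Derivation:
Constraint 1 (Z != U) on D(Z)={1,2,3,4,5} D(U)={1,3,4,5}: no change
Constraint 2 (U + Y = Z) on D(U)={1,3,4,5} D(Y)={1,2,3,5} D(Z)={1,2,3,4,5}: U {1,3,4,5}->{1,3,4}; Y {1,2,3,5}->{1,2,3}; Z {1,2,3,4,5}->{2,3,4,5}
So after constraint 2: D(Z) = {2,3,4,5}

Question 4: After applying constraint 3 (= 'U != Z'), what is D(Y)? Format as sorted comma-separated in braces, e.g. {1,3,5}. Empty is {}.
Answer: {1,2,3}

Derivation:
Constraint 1 (Z != U) on D(Z)={1,2,3,4,5} D(U)={1,3,4,5}: no change
Constraint 2 (U + Y = Z) on D(U)={1,3,4,5} D(Y)={1,2,3,5} D(Z)={1,2,3,4,5}: U {1,3,4,5}->{1,3,4}; Y {1,2,3,5}->{1,2,3}; Z {1,2,3,4,5}->{2,3,4,5}
Constraint 3 (U != Z) on D(U)={1,3,4} D(Z)={2,3,4,5}: no change
So after constraint 3: D(Y) = {1,2,3}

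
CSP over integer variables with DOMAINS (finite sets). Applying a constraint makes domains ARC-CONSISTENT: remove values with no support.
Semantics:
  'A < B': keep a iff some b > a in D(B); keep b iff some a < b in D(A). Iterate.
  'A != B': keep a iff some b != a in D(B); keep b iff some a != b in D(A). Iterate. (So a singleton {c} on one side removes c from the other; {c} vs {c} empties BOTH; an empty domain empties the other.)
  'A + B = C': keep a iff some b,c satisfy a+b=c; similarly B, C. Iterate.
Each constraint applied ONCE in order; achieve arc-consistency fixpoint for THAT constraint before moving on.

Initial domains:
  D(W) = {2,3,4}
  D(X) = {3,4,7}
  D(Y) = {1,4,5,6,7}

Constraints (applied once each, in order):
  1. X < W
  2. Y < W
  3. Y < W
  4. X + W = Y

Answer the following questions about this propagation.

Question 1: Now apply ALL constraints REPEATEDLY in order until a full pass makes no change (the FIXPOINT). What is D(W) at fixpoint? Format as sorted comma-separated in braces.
Answer: {}

Derivation:
pass 0 (initial): D(W)={2,3,4}
pass 1: W {2,3,4}->{}; X {3,4,7}->{}; Y {1,4,5,6,7}->{}
pass 2: no change
Fixpoint after 2 passes: D(W) = {}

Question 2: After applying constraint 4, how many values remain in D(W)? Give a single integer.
Constraint 1 (X < W) on D(X)={3,4,7} D(W)={2,3,4}: X {3,4,7}->{3}; W {2,3,4}->{4}
Constraint 2 (Y < W) on D(Y)={1,4,5,6,7} D(W)={4}: Y {1,4,5,6,7}->{1}
Constraint 3 (Y < W) on D(Y)={1} D(W)={4}: no change
Constraint 4 (X + W = Y) on D(X)={3} D(W)={4} D(Y)={1}: X {3}->{}; W {4}->{}; Y {1}->{}
So after constraint 4: D(W)={}, size = 0

Answer: 0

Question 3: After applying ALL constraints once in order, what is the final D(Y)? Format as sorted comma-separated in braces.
Constraint 1 (X < W) on D(X)={3,4,7} D(W)={2,3,4}: X {3,4,7}->{3}; W {2,3,4}->{4}
Constraint 2 (Y < W) on D(Y)={1,4,5,6,7} D(W)={4}: Y {1,4,5,6,7}->{1}
Constraint 3 (Y < W) on D(Y)={1} D(W)={4}: no change
Constraint 4 (X + W = Y) on D(X)={3} D(W)={4} D(Y)={1}: X {3}->{}; W {4}->{}; Y {1}->{}
So after all 4 constraints: D(Y) = {}

Answer: {}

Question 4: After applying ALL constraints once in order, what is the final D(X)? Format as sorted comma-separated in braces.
Answer: {}

Derivation:
Constraint 1 (X < W) on D(X)={3,4,7} D(W)={2,3,4}: X {3,4,7}->{3}; W {2,3,4}->{4}
Constraint 2 (Y < W) on D(Y)={1,4,5,6,7} D(W)={4}: Y {1,4,5,6,7}->{1}
Constraint 3 (Y < W) on D(Y)={1} D(W)={4}: no change
Constraint 4 (X + W = Y) on D(X)={3} D(W)={4} D(Y)={1}: X {3}->{}; W {4}->{}; Y {1}->{}
So after all 4 constraints: D(X) = {}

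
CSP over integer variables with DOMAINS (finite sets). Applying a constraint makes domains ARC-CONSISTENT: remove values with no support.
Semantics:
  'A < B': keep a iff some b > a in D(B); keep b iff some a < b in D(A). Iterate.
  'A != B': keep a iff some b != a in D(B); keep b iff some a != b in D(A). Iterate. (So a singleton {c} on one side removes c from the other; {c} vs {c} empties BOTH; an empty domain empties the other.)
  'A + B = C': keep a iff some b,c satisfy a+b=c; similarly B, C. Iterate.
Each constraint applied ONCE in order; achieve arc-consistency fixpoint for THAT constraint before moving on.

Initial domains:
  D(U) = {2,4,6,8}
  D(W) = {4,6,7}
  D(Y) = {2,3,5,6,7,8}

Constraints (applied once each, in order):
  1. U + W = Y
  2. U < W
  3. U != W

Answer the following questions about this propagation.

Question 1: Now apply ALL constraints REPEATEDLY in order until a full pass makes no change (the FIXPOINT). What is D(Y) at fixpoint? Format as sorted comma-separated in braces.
pass 0 (initial): D(Y)={2,3,5,6,7,8}
pass 1: U {2,4,6,8}->{2,4}; W {4,6,7}->{4,6}; Y {2,3,5,6,7,8}->{6,8}
pass 2: no change
Fixpoint after 2 passes: D(Y) = {6,8}

Answer: {6,8}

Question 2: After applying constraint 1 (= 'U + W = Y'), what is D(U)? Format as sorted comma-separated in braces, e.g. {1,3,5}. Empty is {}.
Constraint 1 (U + W = Y) on D(U)={2,4,6,8} D(W)={4,6,7} D(Y)={2,3,5,6,7,8}: U {2,4,6,8}->{2,4}; W {4,6,7}->{4,6}; Y {2,3,5,6,7,8}->{6,8}
So after constraint 1: D(U) = {2,4}

Answer: {2,4}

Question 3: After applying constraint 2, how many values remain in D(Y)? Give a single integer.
Answer: 2

Derivation:
Constraint 1 (U + W = Y) on D(U)={2,4,6,8} D(W)={4,6,7} D(Y)={2,3,5,6,7,8}: U {2,4,6,8}->{2,4}; W {4,6,7}->{4,6}; Y {2,3,5,6,7,8}->{6,8}
Constraint 2 (U < W) on D(U)={2,4} D(W)={4,6}: no change
So after constraint 2: D(Y)={6,8}, size = 2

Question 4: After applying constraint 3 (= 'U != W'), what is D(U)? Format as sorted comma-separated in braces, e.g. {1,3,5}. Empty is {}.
Answer: {2,4}

Derivation:
Constraint 1 (U + W = Y) on D(U)={2,4,6,8} D(W)={4,6,7} D(Y)={2,3,5,6,7,8}: U {2,4,6,8}->{2,4}; W {4,6,7}->{4,6}; Y {2,3,5,6,7,8}->{6,8}
Constraint 2 (U < W) on D(U)={2,4} D(W)={4,6}: no change
Constraint 3 (U != W) on D(U)={2,4} D(W)={4,6}: no change
So after constraint 3: D(U) = {2,4}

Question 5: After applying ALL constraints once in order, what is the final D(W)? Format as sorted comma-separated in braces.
Constraint 1 (U + W = Y) on D(U)={2,4,6,8} D(W)={4,6,7} D(Y)={2,3,5,6,7,8}: U {2,4,6,8}->{2,4}; W {4,6,7}->{4,6}; Y {2,3,5,6,7,8}->{6,8}
Constraint 2 (U < W) on D(U)={2,4} D(W)={4,6}: no change
Constraint 3 (U != W) on D(U)={2,4} D(W)={4,6}: no change
So after all 3 constraints: D(W) = {4,6}

Answer: {4,6}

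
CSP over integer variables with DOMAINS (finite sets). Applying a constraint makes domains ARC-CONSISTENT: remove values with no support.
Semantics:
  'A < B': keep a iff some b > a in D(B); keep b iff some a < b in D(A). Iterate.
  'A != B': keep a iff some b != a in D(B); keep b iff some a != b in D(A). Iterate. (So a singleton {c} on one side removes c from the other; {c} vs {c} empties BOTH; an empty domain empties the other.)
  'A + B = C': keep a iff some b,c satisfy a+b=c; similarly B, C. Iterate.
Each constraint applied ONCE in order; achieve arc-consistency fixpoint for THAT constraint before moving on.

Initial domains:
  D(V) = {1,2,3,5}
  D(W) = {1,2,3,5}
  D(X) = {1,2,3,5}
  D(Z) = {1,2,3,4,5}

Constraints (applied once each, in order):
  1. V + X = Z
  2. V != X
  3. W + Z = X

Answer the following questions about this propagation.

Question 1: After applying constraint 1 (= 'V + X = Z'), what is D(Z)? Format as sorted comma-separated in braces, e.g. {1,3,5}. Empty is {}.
Constraint 1 (V + X = Z) on D(V)={1,2,3,5} D(X)={1,2,3,5} D(Z)={1,2,3,4,5}: V {1,2,3,5}->{1,2,3}; X {1,2,3,5}->{1,2,3}; Z {1,2,3,4,5}->{2,3,4,5}
So after constraint 1: D(Z) = {2,3,4,5}

Answer: {2,3,4,5}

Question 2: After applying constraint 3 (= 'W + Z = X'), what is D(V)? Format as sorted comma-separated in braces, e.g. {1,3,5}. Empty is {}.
Constraint 1 (V + X = Z) on D(V)={1,2,3,5} D(X)={1,2,3,5} D(Z)={1,2,3,4,5}: V {1,2,3,5}->{1,2,3}; X {1,2,3,5}->{1,2,3}; Z {1,2,3,4,5}->{2,3,4,5}
Constraint 2 (V != X) on D(V)={1,2,3} D(X)={1,2,3}: no change
Constraint 3 (W + Z = X) on D(W)={1,2,3,5} D(Z)={2,3,4,5} D(X)={1,2,3}: W {1,2,3,5}->{1}; Z {2,3,4,5}->{2}; X {1,2,3}->{3}
So after constraint 3: D(V) = {1,2,3}

Answer: {1,2,3}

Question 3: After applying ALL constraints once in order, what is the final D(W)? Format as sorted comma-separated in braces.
Answer: {1}

Derivation:
Constraint 1 (V + X = Z) on D(V)={1,2,3,5} D(X)={1,2,3,5} D(Z)={1,2,3,4,5}: V {1,2,3,5}->{1,2,3}; X {1,2,3,5}->{1,2,3}; Z {1,2,3,4,5}->{2,3,4,5}
Constraint 2 (V != X) on D(V)={1,2,3} D(X)={1,2,3}: no change
Constraint 3 (W + Z = X) on D(W)={1,2,3,5} D(Z)={2,3,4,5} D(X)={1,2,3}: W {1,2,3,5}->{1}; Z {2,3,4,5}->{2}; X {1,2,3}->{3}
So after all 3 constraints: D(W) = {1}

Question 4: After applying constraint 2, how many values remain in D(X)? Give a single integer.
Answer: 3

Derivation:
Constraint 1 (V + X = Z) on D(V)={1,2,3,5} D(X)={1,2,3,5} D(Z)={1,2,3,4,5}: V {1,2,3,5}->{1,2,3}; X {1,2,3,5}->{1,2,3}; Z {1,2,3,4,5}->{2,3,4,5}
Constraint 2 (V != X) on D(V)={1,2,3} D(X)={1,2,3}: no change
So after constraint 2: D(X)={1,2,3}, size = 3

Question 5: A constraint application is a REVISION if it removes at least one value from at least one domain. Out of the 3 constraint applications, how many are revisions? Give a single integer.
Answer: 2

Derivation:
Constraint 1 (V + X = Z) on D(V)={1,2,3,5} D(X)={1,2,3,5} D(Z)={1,2,3,4,5}: V {1,2,3,5}->{1,2,3}; X {1,2,3,5}->{1,2,3}; Z {1,2,3,4,5}->{2,3,4,5} => REVISION
Constraint 2 (V != X) on D(V)={1,2,3} D(X)={1,2,3}: no change => not a revision
Constraint 3 (W + Z = X) on D(W)={1,2,3,5} D(Z)={2,3,4,5} D(X)={1,2,3}: W {1,2,3,5}->{1}; Z {2,3,4,5}->{2}; X {1,2,3}->{3} => REVISION
Total revisions = 2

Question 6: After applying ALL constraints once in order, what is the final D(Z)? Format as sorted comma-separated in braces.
Constraint 1 (V + X = Z) on D(V)={1,2,3,5} D(X)={1,2,3,5} D(Z)={1,2,3,4,5}: V {1,2,3,5}->{1,2,3}; X {1,2,3,5}->{1,2,3}; Z {1,2,3,4,5}->{2,3,4,5}
Constraint 2 (V != X) on D(V)={1,2,3} D(X)={1,2,3}: no change
Constraint 3 (W + Z = X) on D(W)={1,2,3,5} D(Z)={2,3,4,5} D(X)={1,2,3}: W {1,2,3,5}->{1}; Z {2,3,4,5}->{2}; X {1,2,3}->{3}
So after all 3 constraints: D(Z) = {2}

Answer: {2}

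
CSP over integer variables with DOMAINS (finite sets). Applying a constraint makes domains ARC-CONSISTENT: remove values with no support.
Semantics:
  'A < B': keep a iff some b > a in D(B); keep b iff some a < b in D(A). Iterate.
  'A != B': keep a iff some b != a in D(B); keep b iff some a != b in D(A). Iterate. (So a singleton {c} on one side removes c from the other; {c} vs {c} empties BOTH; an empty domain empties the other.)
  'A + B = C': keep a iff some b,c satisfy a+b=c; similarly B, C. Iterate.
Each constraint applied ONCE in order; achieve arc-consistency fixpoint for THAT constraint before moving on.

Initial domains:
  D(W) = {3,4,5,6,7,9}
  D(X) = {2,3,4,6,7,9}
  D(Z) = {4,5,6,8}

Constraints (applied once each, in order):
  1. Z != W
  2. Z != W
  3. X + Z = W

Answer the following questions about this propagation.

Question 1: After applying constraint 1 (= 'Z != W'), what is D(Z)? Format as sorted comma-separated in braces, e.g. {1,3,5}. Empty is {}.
Answer: {4,5,6,8}

Derivation:
Constraint 1 (Z != W) on D(Z)={4,5,6,8} D(W)={3,4,5,6,7,9}: no change
So after constraint 1: D(Z) = {4,5,6,8}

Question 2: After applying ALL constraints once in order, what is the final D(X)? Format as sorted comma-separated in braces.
Answer: {2,3,4}

Derivation:
Constraint 1 (Z != W) on D(Z)={4,5,6,8} D(W)={3,4,5,6,7,9}: no change
Constraint 2 (Z != W) on D(Z)={4,5,6,8} D(W)={3,4,5,6,7,9}: no change
Constraint 3 (X + Z = W) on D(X)={2,3,4,6,7,9} D(Z)={4,5,6,8} D(W)={3,4,5,6,7,9}: X {2,3,4,6,7,9}->{2,3,4}; Z {4,5,6,8}->{4,5,6}; W {3,4,5,6,7,9}->{6,7,9}
So after all 3 constraints: D(X) = {2,3,4}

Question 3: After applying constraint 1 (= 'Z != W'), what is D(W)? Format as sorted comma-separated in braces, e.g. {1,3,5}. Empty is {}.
Answer: {3,4,5,6,7,9}

Derivation:
Constraint 1 (Z != W) on D(Z)={4,5,6,8} D(W)={3,4,5,6,7,9}: no change
So after constraint 1: D(W) = {3,4,5,6,7,9}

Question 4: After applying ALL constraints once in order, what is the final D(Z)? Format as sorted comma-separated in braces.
Answer: {4,5,6}

Derivation:
Constraint 1 (Z != W) on D(Z)={4,5,6,8} D(W)={3,4,5,6,7,9}: no change
Constraint 2 (Z != W) on D(Z)={4,5,6,8} D(W)={3,4,5,6,7,9}: no change
Constraint 3 (X + Z = W) on D(X)={2,3,4,6,7,9} D(Z)={4,5,6,8} D(W)={3,4,5,6,7,9}: X {2,3,4,6,7,9}->{2,3,4}; Z {4,5,6,8}->{4,5,6}; W {3,4,5,6,7,9}->{6,7,9}
So after all 3 constraints: D(Z) = {4,5,6}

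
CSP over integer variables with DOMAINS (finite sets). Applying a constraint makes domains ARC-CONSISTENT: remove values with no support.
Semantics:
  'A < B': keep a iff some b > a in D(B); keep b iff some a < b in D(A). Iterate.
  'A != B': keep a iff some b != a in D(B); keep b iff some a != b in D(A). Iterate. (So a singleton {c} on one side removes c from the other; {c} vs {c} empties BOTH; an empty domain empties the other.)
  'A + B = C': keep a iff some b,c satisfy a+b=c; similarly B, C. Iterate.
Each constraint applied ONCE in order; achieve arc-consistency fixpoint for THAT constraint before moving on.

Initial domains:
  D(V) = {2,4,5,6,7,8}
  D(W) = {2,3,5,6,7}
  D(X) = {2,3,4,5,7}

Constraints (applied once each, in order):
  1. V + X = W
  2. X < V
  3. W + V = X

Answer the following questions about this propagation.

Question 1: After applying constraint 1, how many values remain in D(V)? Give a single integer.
Constraint 1 (V + X = W) on D(V)={2,4,5,6,7,8} D(X)={2,3,4,5,7} D(W)={2,3,5,6,7}: V {2,4,5,6,7,8}->{2,4,5}; X {2,3,4,5,7}->{2,3,4,5}; W {2,3,5,6,7}->{5,6,7}
So after constraint 1: D(V)={2,4,5}, size = 3

Answer: 3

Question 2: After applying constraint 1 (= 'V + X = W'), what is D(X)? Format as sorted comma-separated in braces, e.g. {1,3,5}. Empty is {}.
Answer: {2,3,4,5}

Derivation:
Constraint 1 (V + X = W) on D(V)={2,4,5,6,7,8} D(X)={2,3,4,5,7} D(W)={2,3,5,6,7}: V {2,4,5,6,7,8}->{2,4,5}; X {2,3,4,5,7}->{2,3,4,5}; W {2,3,5,6,7}->{5,6,7}
So after constraint 1: D(X) = {2,3,4,5}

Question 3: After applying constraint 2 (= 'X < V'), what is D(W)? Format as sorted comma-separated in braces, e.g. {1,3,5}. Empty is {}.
Constraint 1 (V + X = W) on D(V)={2,4,5,6,7,8} D(X)={2,3,4,5,7} D(W)={2,3,5,6,7}: V {2,4,5,6,7,8}->{2,4,5}; X {2,3,4,5,7}->{2,3,4,5}; W {2,3,5,6,7}->{5,6,7}
Constraint 2 (X < V) on D(X)={2,3,4,5} D(V)={2,4,5}: X {2,3,4,5}->{2,3,4}; V {2,4,5}->{4,5}
So after constraint 2: D(W) = {5,6,7}

Answer: {5,6,7}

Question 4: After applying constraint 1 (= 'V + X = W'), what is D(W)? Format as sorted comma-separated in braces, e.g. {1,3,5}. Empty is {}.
Answer: {5,6,7}

Derivation:
Constraint 1 (V + X = W) on D(V)={2,4,5,6,7,8} D(X)={2,3,4,5,7} D(W)={2,3,5,6,7}: V {2,4,5,6,7,8}->{2,4,5}; X {2,3,4,5,7}->{2,3,4,5}; W {2,3,5,6,7}->{5,6,7}
So after constraint 1: D(W) = {5,6,7}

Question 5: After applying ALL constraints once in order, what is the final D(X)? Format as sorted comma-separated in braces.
Constraint 1 (V + X = W) on D(V)={2,4,5,6,7,8} D(X)={2,3,4,5,7} D(W)={2,3,5,6,7}: V {2,4,5,6,7,8}->{2,4,5}; X {2,3,4,5,7}->{2,3,4,5}; W {2,3,5,6,7}->{5,6,7}
Constraint 2 (X < V) on D(X)={2,3,4,5} D(V)={2,4,5}: X {2,3,4,5}->{2,3,4}; V {2,4,5}->{4,5}
Constraint 3 (W + V = X) on D(W)={5,6,7} D(V)={4,5} D(X)={2,3,4}: W {5,6,7}->{}; V {4,5}->{}; X {2,3,4}->{}
So after all 3 constraints: D(X) = {}

Answer: {}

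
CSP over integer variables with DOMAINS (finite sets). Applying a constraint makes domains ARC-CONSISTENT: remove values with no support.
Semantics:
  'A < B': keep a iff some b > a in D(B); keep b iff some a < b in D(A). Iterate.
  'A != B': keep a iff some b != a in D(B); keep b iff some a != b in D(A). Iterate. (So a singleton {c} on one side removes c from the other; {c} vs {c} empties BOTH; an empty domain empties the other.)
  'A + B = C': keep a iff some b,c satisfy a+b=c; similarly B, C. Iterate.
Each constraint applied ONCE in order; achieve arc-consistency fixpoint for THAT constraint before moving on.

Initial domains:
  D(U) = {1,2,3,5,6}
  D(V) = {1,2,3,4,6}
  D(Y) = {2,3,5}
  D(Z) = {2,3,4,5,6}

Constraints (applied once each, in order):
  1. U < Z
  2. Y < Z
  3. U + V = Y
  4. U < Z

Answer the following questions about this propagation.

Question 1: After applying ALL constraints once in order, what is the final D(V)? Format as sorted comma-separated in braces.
Answer: {1,2,3,4}

Derivation:
Constraint 1 (U < Z) on D(U)={1,2,3,5,6} D(Z)={2,3,4,5,6}: U {1,2,3,5,6}->{1,2,3,5}
Constraint 2 (Y < Z) on D(Y)={2,3,5} D(Z)={2,3,4,5,6}: Z {2,3,4,5,6}->{3,4,5,6}
Constraint 3 (U + V = Y) on D(U)={1,2,3,5} D(V)={1,2,3,4,6} D(Y)={2,3,5}: U {1,2,3,5}->{1,2,3}; V {1,2,3,4,6}->{1,2,3,4}
Constraint 4 (U < Z) on D(U)={1,2,3} D(Z)={3,4,5,6}: no change
So after all 4 constraints: D(V) = {1,2,3,4}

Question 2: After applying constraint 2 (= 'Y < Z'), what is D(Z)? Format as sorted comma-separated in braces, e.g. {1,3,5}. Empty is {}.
Constraint 1 (U < Z) on D(U)={1,2,3,5,6} D(Z)={2,3,4,5,6}: U {1,2,3,5,6}->{1,2,3,5}
Constraint 2 (Y < Z) on D(Y)={2,3,5} D(Z)={2,3,4,5,6}: Z {2,3,4,5,6}->{3,4,5,6}
So after constraint 2: D(Z) = {3,4,5,6}

Answer: {3,4,5,6}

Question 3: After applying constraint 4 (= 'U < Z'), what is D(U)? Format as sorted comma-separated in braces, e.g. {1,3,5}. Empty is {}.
Constraint 1 (U < Z) on D(U)={1,2,3,5,6} D(Z)={2,3,4,5,6}: U {1,2,3,5,6}->{1,2,3,5}
Constraint 2 (Y < Z) on D(Y)={2,3,5} D(Z)={2,3,4,5,6}: Z {2,3,4,5,6}->{3,4,5,6}
Constraint 3 (U + V = Y) on D(U)={1,2,3,5} D(V)={1,2,3,4,6} D(Y)={2,3,5}: U {1,2,3,5}->{1,2,3}; V {1,2,3,4,6}->{1,2,3,4}
Constraint 4 (U < Z) on D(U)={1,2,3} D(Z)={3,4,5,6}: no change
So after constraint 4: D(U) = {1,2,3}

Answer: {1,2,3}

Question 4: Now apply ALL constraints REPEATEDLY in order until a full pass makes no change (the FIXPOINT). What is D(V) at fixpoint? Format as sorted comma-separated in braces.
Answer: {1,2,3,4}

Derivation:
pass 0 (initial): D(V)={1,2,3,4,6}
pass 1: U {1,2,3,5,6}->{1,2,3}; V {1,2,3,4,6}->{1,2,3,4}; Z {2,3,4,5,6}->{3,4,5,6}
pass 2: no change
Fixpoint after 2 passes: D(V) = {1,2,3,4}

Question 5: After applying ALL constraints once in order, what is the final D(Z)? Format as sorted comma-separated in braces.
Constraint 1 (U < Z) on D(U)={1,2,3,5,6} D(Z)={2,3,4,5,6}: U {1,2,3,5,6}->{1,2,3,5}
Constraint 2 (Y < Z) on D(Y)={2,3,5} D(Z)={2,3,4,5,6}: Z {2,3,4,5,6}->{3,4,5,6}
Constraint 3 (U + V = Y) on D(U)={1,2,3,5} D(V)={1,2,3,4,6} D(Y)={2,3,5}: U {1,2,3,5}->{1,2,3}; V {1,2,3,4,6}->{1,2,3,4}
Constraint 4 (U < Z) on D(U)={1,2,3} D(Z)={3,4,5,6}: no change
So after all 4 constraints: D(Z) = {3,4,5,6}

Answer: {3,4,5,6}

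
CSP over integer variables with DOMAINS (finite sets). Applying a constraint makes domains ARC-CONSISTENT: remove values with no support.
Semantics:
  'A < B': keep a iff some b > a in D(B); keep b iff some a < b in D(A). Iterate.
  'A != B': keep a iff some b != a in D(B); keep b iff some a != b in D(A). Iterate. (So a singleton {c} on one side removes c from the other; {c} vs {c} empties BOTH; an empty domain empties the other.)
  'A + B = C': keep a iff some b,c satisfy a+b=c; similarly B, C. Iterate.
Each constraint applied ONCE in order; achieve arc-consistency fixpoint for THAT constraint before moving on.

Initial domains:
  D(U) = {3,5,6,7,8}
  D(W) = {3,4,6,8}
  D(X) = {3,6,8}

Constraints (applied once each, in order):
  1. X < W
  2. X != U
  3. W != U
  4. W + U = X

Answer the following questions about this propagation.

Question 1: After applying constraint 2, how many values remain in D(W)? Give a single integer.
Constraint 1 (X < W) on D(X)={3,6,8} D(W)={3,4,6,8}: X {3,6,8}->{3,6}; W {3,4,6,8}->{4,6,8}
Constraint 2 (X != U) on D(X)={3,6} D(U)={3,5,6,7,8}: no change
So after constraint 2: D(W)={4,6,8}, size = 3

Answer: 3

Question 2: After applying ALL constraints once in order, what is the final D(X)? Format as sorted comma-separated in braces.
Constraint 1 (X < W) on D(X)={3,6,8} D(W)={3,4,6,8}: X {3,6,8}->{3,6}; W {3,4,6,8}->{4,6,8}
Constraint 2 (X != U) on D(X)={3,6} D(U)={3,5,6,7,8}: no change
Constraint 3 (W != U) on D(W)={4,6,8} D(U)={3,5,6,7,8}: no change
Constraint 4 (W + U = X) on D(W)={4,6,8} D(U)={3,5,6,7,8} D(X)={3,6}: W {4,6,8}->{}; U {3,5,6,7,8}->{}; X {3,6}->{}
So after all 4 constraints: D(X) = {}

Answer: {}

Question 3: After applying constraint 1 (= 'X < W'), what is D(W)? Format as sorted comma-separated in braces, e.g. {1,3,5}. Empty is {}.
Answer: {4,6,8}

Derivation:
Constraint 1 (X < W) on D(X)={3,6,8} D(W)={3,4,6,8}: X {3,6,8}->{3,6}; W {3,4,6,8}->{4,6,8}
So after constraint 1: D(W) = {4,6,8}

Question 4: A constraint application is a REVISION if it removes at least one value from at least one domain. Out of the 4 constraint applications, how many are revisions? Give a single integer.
Constraint 1 (X < W) on D(X)={3,6,8} D(W)={3,4,6,8}: X {3,6,8}->{3,6}; W {3,4,6,8}->{4,6,8} => REVISION
Constraint 2 (X != U) on D(X)={3,6} D(U)={3,5,6,7,8}: no change => not a revision
Constraint 3 (W != U) on D(W)={4,6,8} D(U)={3,5,6,7,8}: no change => not a revision
Constraint 4 (W + U = X) on D(W)={4,6,8} D(U)={3,5,6,7,8} D(X)={3,6}: W {4,6,8}->{}; U {3,5,6,7,8}->{}; X {3,6}->{} => REVISION
Total revisions = 2

Answer: 2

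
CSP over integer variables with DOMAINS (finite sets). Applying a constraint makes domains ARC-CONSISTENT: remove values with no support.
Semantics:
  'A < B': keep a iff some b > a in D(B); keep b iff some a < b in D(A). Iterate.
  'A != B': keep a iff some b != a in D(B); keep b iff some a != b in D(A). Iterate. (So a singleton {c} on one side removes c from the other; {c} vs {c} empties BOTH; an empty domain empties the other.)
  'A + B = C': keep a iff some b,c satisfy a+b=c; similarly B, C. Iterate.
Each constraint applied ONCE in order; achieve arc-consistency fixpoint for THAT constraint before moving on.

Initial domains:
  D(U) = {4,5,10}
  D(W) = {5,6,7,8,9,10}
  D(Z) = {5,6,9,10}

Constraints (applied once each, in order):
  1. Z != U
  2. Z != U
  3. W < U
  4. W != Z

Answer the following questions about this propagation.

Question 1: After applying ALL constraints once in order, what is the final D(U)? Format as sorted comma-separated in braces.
Answer: {10}

Derivation:
Constraint 1 (Z != U) on D(Z)={5,6,9,10} D(U)={4,5,10}: no change
Constraint 2 (Z != U) on D(Z)={5,6,9,10} D(U)={4,5,10}: no change
Constraint 3 (W < U) on D(W)={5,6,7,8,9,10} D(U)={4,5,10}: W {5,6,7,8,9,10}->{5,6,7,8,9}; U {4,5,10}->{10}
Constraint 4 (W != Z) on D(W)={5,6,7,8,9} D(Z)={5,6,9,10}: no change
So after all 4 constraints: D(U) = {10}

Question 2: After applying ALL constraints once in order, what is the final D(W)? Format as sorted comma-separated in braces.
Constraint 1 (Z != U) on D(Z)={5,6,9,10} D(U)={4,5,10}: no change
Constraint 2 (Z != U) on D(Z)={5,6,9,10} D(U)={4,5,10}: no change
Constraint 3 (W < U) on D(W)={5,6,7,8,9,10} D(U)={4,5,10}: W {5,6,7,8,9,10}->{5,6,7,8,9}; U {4,5,10}->{10}
Constraint 4 (W != Z) on D(W)={5,6,7,8,9} D(Z)={5,6,9,10}: no change
So after all 4 constraints: D(W) = {5,6,7,8,9}

Answer: {5,6,7,8,9}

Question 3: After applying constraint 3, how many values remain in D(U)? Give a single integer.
Constraint 1 (Z != U) on D(Z)={5,6,9,10} D(U)={4,5,10}: no change
Constraint 2 (Z != U) on D(Z)={5,6,9,10} D(U)={4,5,10}: no change
Constraint 3 (W < U) on D(W)={5,6,7,8,9,10} D(U)={4,5,10}: W {5,6,7,8,9,10}->{5,6,7,8,9}; U {4,5,10}->{10}
So after constraint 3: D(U)={10}, size = 1

Answer: 1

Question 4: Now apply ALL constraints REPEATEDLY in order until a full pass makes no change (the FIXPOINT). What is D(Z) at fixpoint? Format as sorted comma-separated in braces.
pass 0 (initial): D(Z)={5,6,9,10}
pass 1: U {4,5,10}->{10}; W {5,6,7,8,9,10}->{5,6,7,8,9}
pass 2: Z {5,6,9,10}->{5,6,9}
pass 3: no change
Fixpoint after 3 passes: D(Z) = {5,6,9}

Answer: {5,6,9}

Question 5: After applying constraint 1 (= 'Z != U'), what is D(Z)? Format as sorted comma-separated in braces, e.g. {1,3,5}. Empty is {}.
Constraint 1 (Z != U) on D(Z)={5,6,9,10} D(U)={4,5,10}: no change
So after constraint 1: D(Z) = {5,6,9,10}

Answer: {5,6,9,10}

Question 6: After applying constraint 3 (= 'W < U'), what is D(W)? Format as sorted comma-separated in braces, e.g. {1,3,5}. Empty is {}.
Answer: {5,6,7,8,9}

Derivation:
Constraint 1 (Z != U) on D(Z)={5,6,9,10} D(U)={4,5,10}: no change
Constraint 2 (Z != U) on D(Z)={5,6,9,10} D(U)={4,5,10}: no change
Constraint 3 (W < U) on D(W)={5,6,7,8,9,10} D(U)={4,5,10}: W {5,6,7,8,9,10}->{5,6,7,8,9}; U {4,5,10}->{10}
So after constraint 3: D(W) = {5,6,7,8,9}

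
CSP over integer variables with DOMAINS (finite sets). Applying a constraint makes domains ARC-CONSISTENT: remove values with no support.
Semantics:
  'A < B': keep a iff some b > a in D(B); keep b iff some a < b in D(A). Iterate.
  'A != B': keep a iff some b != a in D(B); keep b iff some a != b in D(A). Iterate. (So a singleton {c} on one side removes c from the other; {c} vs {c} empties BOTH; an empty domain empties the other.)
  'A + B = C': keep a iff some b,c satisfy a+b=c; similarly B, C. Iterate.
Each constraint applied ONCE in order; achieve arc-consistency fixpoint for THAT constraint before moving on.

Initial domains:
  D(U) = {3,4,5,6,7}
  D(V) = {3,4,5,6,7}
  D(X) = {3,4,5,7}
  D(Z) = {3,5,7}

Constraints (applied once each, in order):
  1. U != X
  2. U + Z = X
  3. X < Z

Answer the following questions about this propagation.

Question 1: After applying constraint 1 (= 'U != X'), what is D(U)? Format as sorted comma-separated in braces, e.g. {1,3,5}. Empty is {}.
Answer: {3,4,5,6,7}

Derivation:
Constraint 1 (U != X) on D(U)={3,4,5,6,7} D(X)={3,4,5,7}: no change
So after constraint 1: D(U) = {3,4,5,6,7}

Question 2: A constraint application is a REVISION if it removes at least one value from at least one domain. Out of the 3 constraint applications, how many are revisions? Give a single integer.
Answer: 2

Derivation:
Constraint 1 (U != X) on D(U)={3,4,5,6,7} D(X)={3,4,5,7}: no change => not a revision
Constraint 2 (U + Z = X) on D(U)={3,4,5,6,7} D(Z)={3,5,7} D(X)={3,4,5,7}: U {3,4,5,6,7}->{4}; Z {3,5,7}->{3}; X {3,4,5,7}->{7} => REVISION
Constraint 3 (X < Z) on D(X)={7} D(Z)={3}: X {7}->{}; Z {3}->{} => REVISION
Total revisions = 2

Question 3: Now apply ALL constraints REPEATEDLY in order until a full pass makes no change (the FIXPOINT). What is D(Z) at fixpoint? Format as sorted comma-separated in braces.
Answer: {}

Derivation:
pass 0 (initial): D(Z)={3,5,7}
pass 1: U {3,4,5,6,7}->{4}; X {3,4,5,7}->{}; Z {3,5,7}->{}
pass 2: U {4}->{}
pass 3: no change
Fixpoint after 3 passes: D(Z) = {}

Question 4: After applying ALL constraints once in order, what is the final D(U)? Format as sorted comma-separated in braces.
Constraint 1 (U != X) on D(U)={3,4,5,6,7} D(X)={3,4,5,7}: no change
Constraint 2 (U + Z = X) on D(U)={3,4,5,6,7} D(Z)={3,5,7} D(X)={3,4,5,7}: U {3,4,5,6,7}->{4}; Z {3,5,7}->{3}; X {3,4,5,7}->{7}
Constraint 3 (X < Z) on D(X)={7} D(Z)={3}: X {7}->{}; Z {3}->{}
So after all 3 constraints: D(U) = {4}

Answer: {4}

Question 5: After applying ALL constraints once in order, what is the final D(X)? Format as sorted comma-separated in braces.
Answer: {}

Derivation:
Constraint 1 (U != X) on D(U)={3,4,5,6,7} D(X)={3,4,5,7}: no change
Constraint 2 (U + Z = X) on D(U)={3,4,5,6,7} D(Z)={3,5,7} D(X)={3,4,5,7}: U {3,4,5,6,7}->{4}; Z {3,5,7}->{3}; X {3,4,5,7}->{7}
Constraint 3 (X < Z) on D(X)={7} D(Z)={3}: X {7}->{}; Z {3}->{}
So after all 3 constraints: D(X) = {}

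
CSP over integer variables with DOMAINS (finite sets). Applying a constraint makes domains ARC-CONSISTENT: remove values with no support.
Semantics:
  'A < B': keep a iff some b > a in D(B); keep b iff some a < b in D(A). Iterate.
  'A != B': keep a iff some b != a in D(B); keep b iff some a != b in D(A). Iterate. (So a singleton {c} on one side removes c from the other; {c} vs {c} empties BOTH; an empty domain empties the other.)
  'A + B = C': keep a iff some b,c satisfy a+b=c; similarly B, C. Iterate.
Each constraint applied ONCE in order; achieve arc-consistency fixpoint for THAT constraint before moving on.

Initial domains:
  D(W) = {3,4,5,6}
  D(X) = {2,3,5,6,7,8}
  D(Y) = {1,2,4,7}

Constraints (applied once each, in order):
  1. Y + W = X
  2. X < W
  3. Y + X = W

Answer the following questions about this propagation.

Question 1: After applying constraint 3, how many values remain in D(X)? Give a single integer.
Answer: 1

Derivation:
Constraint 1 (Y + W = X) on D(Y)={1,2,4,7} D(W)={3,4,5,6} D(X)={2,3,5,6,7,8}: Y {1,2,4,7}->{1,2,4}; X {2,3,5,6,7,8}->{5,6,7,8}
Constraint 2 (X < W) on D(X)={5,6,7,8} D(W)={3,4,5,6}: X {5,6,7,8}->{5}; W {3,4,5,6}->{6}
Constraint 3 (Y + X = W) on D(Y)={1,2,4} D(X)={5} D(W)={6}: Y {1,2,4}->{1}
So after constraint 3: D(X)={5}, size = 1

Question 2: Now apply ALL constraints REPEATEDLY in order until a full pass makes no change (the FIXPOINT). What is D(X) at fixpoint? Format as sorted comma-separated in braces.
Answer: {}

Derivation:
pass 0 (initial): D(X)={2,3,5,6,7,8}
pass 1: W {3,4,5,6}->{6}; X {2,3,5,6,7,8}->{5}; Y {1,2,4,7}->{1}
pass 2: W {6}->{}; X {5}->{}; Y {1}->{}
pass 3: no change
Fixpoint after 3 passes: D(X) = {}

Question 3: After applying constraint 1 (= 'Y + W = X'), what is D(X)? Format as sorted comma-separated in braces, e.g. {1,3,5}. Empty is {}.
Answer: {5,6,7,8}

Derivation:
Constraint 1 (Y + W = X) on D(Y)={1,2,4,7} D(W)={3,4,5,6} D(X)={2,3,5,6,7,8}: Y {1,2,4,7}->{1,2,4}; X {2,3,5,6,7,8}->{5,6,7,8}
So after constraint 1: D(X) = {5,6,7,8}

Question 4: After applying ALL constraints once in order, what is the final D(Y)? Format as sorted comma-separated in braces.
Constraint 1 (Y + W = X) on D(Y)={1,2,4,7} D(W)={3,4,5,6} D(X)={2,3,5,6,7,8}: Y {1,2,4,7}->{1,2,4}; X {2,3,5,6,7,8}->{5,6,7,8}
Constraint 2 (X < W) on D(X)={5,6,7,8} D(W)={3,4,5,6}: X {5,6,7,8}->{5}; W {3,4,5,6}->{6}
Constraint 3 (Y + X = W) on D(Y)={1,2,4} D(X)={5} D(W)={6}: Y {1,2,4}->{1}
So after all 3 constraints: D(Y) = {1}

Answer: {1}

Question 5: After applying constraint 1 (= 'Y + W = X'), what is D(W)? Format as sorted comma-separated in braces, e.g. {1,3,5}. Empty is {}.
Constraint 1 (Y + W = X) on D(Y)={1,2,4,7} D(W)={3,4,5,6} D(X)={2,3,5,6,7,8}: Y {1,2,4,7}->{1,2,4}; X {2,3,5,6,7,8}->{5,6,7,8}
So after constraint 1: D(W) = {3,4,5,6}

Answer: {3,4,5,6}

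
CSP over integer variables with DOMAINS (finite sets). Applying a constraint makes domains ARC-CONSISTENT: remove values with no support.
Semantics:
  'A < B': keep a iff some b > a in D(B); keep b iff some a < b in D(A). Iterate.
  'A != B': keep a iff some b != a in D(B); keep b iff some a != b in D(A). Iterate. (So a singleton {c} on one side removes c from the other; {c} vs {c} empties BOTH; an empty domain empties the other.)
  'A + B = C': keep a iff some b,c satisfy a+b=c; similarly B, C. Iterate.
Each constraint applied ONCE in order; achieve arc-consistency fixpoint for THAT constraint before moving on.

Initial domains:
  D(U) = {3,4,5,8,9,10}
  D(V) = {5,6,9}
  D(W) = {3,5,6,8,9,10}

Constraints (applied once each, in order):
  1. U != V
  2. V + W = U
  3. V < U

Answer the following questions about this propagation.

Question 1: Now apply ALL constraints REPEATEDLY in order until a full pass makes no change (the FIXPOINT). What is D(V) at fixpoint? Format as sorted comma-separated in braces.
pass 0 (initial): D(V)={5,6,9}
pass 1: U {3,4,5,8,9,10}->{8,9,10}; V {5,6,9}->{5,6}; W {3,5,6,8,9,10}->{3,5}
pass 2: no change
Fixpoint after 2 passes: D(V) = {5,6}

Answer: {5,6}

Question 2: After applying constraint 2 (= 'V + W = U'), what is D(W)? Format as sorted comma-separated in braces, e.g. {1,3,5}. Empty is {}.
Constraint 1 (U != V) on D(U)={3,4,5,8,9,10} D(V)={5,6,9}: no change
Constraint 2 (V + W = U) on D(V)={5,6,9} D(W)={3,5,6,8,9,10} D(U)={3,4,5,8,9,10}: V {5,6,9}->{5,6}; W {3,5,6,8,9,10}->{3,5}; U {3,4,5,8,9,10}->{8,9,10}
So after constraint 2: D(W) = {3,5}

Answer: {3,5}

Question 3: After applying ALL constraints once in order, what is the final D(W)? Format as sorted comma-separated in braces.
Answer: {3,5}

Derivation:
Constraint 1 (U != V) on D(U)={3,4,5,8,9,10} D(V)={5,6,9}: no change
Constraint 2 (V + W = U) on D(V)={5,6,9} D(W)={3,5,6,8,9,10} D(U)={3,4,5,8,9,10}: V {5,6,9}->{5,6}; W {3,5,6,8,9,10}->{3,5}; U {3,4,5,8,9,10}->{8,9,10}
Constraint 3 (V < U) on D(V)={5,6} D(U)={8,9,10}: no change
So after all 3 constraints: D(W) = {3,5}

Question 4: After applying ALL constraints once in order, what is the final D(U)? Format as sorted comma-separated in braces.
Constraint 1 (U != V) on D(U)={3,4,5,8,9,10} D(V)={5,6,9}: no change
Constraint 2 (V + W = U) on D(V)={5,6,9} D(W)={3,5,6,8,9,10} D(U)={3,4,5,8,9,10}: V {5,6,9}->{5,6}; W {3,5,6,8,9,10}->{3,5}; U {3,4,5,8,9,10}->{8,9,10}
Constraint 3 (V < U) on D(V)={5,6} D(U)={8,9,10}: no change
So after all 3 constraints: D(U) = {8,9,10}

Answer: {8,9,10}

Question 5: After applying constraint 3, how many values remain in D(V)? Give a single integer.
Constraint 1 (U != V) on D(U)={3,4,5,8,9,10} D(V)={5,6,9}: no change
Constraint 2 (V + W = U) on D(V)={5,6,9} D(W)={3,5,6,8,9,10} D(U)={3,4,5,8,9,10}: V {5,6,9}->{5,6}; W {3,5,6,8,9,10}->{3,5}; U {3,4,5,8,9,10}->{8,9,10}
Constraint 3 (V < U) on D(V)={5,6} D(U)={8,9,10}: no change
So after constraint 3: D(V)={5,6}, size = 2

Answer: 2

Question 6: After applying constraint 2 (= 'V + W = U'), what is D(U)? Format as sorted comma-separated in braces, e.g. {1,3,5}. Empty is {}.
Answer: {8,9,10}

Derivation:
Constraint 1 (U != V) on D(U)={3,4,5,8,9,10} D(V)={5,6,9}: no change
Constraint 2 (V + W = U) on D(V)={5,6,9} D(W)={3,5,6,8,9,10} D(U)={3,4,5,8,9,10}: V {5,6,9}->{5,6}; W {3,5,6,8,9,10}->{3,5}; U {3,4,5,8,9,10}->{8,9,10}
So after constraint 2: D(U) = {8,9,10}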